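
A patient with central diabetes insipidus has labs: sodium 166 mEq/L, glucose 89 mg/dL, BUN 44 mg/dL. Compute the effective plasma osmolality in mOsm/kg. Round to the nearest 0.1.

Effective osmolality excludes urea (freely permeant across cell membranes):
2·Na + glucose/18
= 2·166 + 89/18
= 332 + 4.94
= 336.94 mOsm/kg

336.9 mOsm/kg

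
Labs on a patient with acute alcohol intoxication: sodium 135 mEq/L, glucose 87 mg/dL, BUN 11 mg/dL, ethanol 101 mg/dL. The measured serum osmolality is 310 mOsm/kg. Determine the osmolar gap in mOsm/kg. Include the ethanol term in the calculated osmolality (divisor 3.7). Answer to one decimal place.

3.9 mOsm/kg

Calculated osmolality = 2·Na + glucose/18 + BUN/2.8 + ethanol/3.7
= 2·135 + 87/18 + 11/2.8 + 101/3.7
= 270 + 4.83 + 3.93 + 27.30
= 306.06 mOsm/kg ≈ 306.1 mOsm/kg
Osmolar gap = measured − calculated = 310 − 306.1 = 3.9 mOsm/kg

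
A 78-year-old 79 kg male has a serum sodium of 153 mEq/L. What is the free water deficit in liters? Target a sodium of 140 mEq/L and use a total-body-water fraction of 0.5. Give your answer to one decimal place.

3.7 L

TBW = 0.5 · 79 = 39.5 L
Free water deficit = TBW · (Na/140 − 1)
= 39.5 · (153/140 − 1)
= 39.5 · 0.0929
= 3.67 L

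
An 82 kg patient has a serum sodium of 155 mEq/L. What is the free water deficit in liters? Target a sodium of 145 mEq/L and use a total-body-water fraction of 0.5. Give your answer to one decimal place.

TBW = 0.5 · 82 = 41 L
Free water deficit = TBW · (Na/145 − 1)
= 41 · (155/145 − 1)
= 41 · 0.069
= 2.83 L

2.8 L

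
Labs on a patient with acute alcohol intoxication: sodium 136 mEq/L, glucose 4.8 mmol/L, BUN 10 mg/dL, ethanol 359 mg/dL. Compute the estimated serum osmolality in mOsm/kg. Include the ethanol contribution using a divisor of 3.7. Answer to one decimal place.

377.4 mOsm/kg

Calculated osmolality = 2·Na + glucose + BUN/2.8 + ethanol/3.7
= 2·136 + 4.8 + 10/2.8 + 359/3.7
= 272 + 4.80 + 3.57 + 97.03
= 377.4 mOsm/kg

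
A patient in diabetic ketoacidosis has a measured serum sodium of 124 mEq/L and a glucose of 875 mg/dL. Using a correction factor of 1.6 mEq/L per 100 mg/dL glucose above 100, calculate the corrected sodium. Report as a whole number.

Corrected Na = measured Na + 1.6 · (glucose − 100)/100
= 124 + 1.6 · (875 − 100)/100
= 124 + 12.4
= 136.4 mEq/L

136 mEq/L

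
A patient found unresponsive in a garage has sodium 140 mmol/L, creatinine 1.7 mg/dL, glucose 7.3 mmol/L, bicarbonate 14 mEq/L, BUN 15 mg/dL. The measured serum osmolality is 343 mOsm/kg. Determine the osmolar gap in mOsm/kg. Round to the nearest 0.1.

50.3 mOsm/kg

Calculated osmolality = 2·Na + glucose + BUN/2.8
= 2·140 + 7.3 + 15/2.8
= 280 + 7.30 + 5.36
= 292.66 mOsm/kg ≈ 292.7 mOsm/kg
Osmolar gap = measured − calculated = 343 − 292.7 = 50.3 mOsm/kg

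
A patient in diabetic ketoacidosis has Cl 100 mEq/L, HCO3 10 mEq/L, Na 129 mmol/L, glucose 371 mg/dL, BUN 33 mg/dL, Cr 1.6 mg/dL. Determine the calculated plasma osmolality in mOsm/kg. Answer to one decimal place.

Calculated osmolality = 2·Na + glucose/18 + BUN/2.8
= 2·129 + 371/18 + 33/2.8
= 258 + 20.61 + 11.79
= 290.4 mOsm/kg

290.4 mOsm/kg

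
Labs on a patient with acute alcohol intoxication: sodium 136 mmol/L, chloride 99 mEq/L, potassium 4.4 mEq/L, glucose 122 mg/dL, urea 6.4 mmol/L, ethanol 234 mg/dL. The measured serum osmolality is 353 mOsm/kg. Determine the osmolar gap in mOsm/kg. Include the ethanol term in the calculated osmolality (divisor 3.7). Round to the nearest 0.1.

Calculated osmolality = 2·Na + glucose/18 + urea + ethanol/3.7
= 2·136 + 122/18 + 6.4 + 234/3.7
= 272 + 6.78 + 6.40 + 63.24
= 348.42 mOsm/kg ≈ 348.4 mOsm/kg
Osmolar gap = measured − calculated = 353 − 348.4 = 4.6 mOsm/kg

4.6 mOsm/kg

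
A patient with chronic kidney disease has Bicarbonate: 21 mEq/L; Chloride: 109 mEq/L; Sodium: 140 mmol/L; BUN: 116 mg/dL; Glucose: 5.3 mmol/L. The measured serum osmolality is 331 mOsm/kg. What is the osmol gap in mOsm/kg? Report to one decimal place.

Calculated osmolality = 2·Na + glucose + BUN/2.8
= 2·140 + 5.3 + 116/2.8
= 280 + 5.30 + 41.43
= 326.73 mOsm/kg ≈ 326.7 mOsm/kg
Osmolar gap = measured − calculated = 331 − 326.7 = 4.3 mOsm/kg

4.3 mOsm/kg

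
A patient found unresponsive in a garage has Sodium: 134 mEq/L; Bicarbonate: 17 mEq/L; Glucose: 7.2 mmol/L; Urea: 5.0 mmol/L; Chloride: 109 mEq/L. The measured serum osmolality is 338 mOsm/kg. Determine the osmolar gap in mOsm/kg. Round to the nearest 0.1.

57.8 mOsm/kg

Calculated osmolality = 2·Na + glucose + urea
= 2·134 + 7.2 + 5
= 268 + 7.20 + 5
= 280.2 mOsm/kg ≈ 280.2 mOsm/kg
Osmolar gap = measured − calculated = 338 − 280.2 = 57.8 mOsm/kg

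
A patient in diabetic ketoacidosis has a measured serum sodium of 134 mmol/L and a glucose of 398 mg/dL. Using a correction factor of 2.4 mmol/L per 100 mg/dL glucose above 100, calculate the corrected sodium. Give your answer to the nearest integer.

Corrected Na = measured Na + 2.4 · (glucose − 100)/100
= 134 + 2.4 · (398 − 100)/100
= 134 + 7.2
= 141.2 mmol/L

141 mmol/L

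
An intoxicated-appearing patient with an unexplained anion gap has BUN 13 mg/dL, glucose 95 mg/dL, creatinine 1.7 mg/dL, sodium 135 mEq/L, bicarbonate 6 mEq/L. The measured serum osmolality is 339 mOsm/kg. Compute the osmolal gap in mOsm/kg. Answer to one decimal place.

59.1 mOsm/kg

Calculated osmolality = 2·Na + glucose/18 + BUN/2.8
= 2·135 + 95/18 + 13/2.8
= 270 + 5.28 + 4.64
= 279.92 mOsm/kg ≈ 279.9 mOsm/kg
Osmolar gap = measured − calculated = 339 − 279.9 = 59.1 mOsm/kg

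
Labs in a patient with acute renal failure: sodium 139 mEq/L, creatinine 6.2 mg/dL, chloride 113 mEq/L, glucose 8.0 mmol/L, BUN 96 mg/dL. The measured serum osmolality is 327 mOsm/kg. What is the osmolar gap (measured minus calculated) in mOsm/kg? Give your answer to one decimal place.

6.7 mOsm/kg

Calculated osmolality = 2·Na + glucose + BUN/2.8
= 2·139 + 8 + 96/2.8
= 278 + 8 + 34.29
= 320.29 mOsm/kg ≈ 320.3 mOsm/kg
Osmolar gap = measured − calculated = 327 − 320.3 = 6.7 mOsm/kg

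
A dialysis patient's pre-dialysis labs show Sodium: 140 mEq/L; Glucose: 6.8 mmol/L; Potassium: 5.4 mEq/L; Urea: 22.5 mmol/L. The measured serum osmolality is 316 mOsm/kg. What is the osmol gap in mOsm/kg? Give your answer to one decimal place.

6.7 mOsm/kg

Calculated osmolality = 2·Na + glucose + urea
= 2·140 + 6.8 + 22.5
= 280 + 6.80 + 22.50
= 309.3 mOsm/kg ≈ 309.3 mOsm/kg
Osmolar gap = measured − calculated = 316 − 309.3 = 6.7 mOsm/kg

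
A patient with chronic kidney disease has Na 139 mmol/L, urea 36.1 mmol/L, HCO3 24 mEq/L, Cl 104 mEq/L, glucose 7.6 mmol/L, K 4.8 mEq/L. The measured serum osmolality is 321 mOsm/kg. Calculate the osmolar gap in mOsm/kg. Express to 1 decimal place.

Calculated osmolality = 2·Na + glucose + urea
= 2·139 + 7.6 + 36.1
= 278 + 7.60 + 36.10
= 321.7 mOsm/kg ≈ 321.7 mOsm/kg
Osmolar gap = measured − calculated = 321 − 321.7 = -0.7 mOsm/kg

-0.7 mOsm/kg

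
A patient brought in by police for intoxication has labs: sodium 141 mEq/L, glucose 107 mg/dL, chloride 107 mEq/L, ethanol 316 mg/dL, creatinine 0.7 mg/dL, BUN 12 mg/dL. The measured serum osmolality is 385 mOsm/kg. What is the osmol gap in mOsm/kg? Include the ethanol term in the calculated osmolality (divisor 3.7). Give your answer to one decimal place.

7.4 mOsm/kg

Calculated osmolality = 2·Na + glucose/18 + BUN/2.8 + ethanol/3.7
= 2·141 + 107/18 + 12/2.8 + 316/3.7
= 282 + 5.94 + 4.29 + 85.41
= 377.64 mOsm/kg ≈ 377.6 mOsm/kg
Osmolar gap = measured − calculated = 385 − 377.6 = 7.4 mOsm/kg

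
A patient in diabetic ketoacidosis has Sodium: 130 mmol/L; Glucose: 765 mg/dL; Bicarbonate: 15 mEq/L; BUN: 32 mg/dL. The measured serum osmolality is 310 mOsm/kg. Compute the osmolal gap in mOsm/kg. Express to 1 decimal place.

-3.9 mOsm/kg

Calculated osmolality = 2·Na + glucose/18 + BUN/2.8
= 2·130 + 765/18 + 32/2.8
= 260 + 42.50 + 11.43
= 313.93 mOsm/kg ≈ 313.9 mOsm/kg
Osmolar gap = measured − calculated = 310 − 313.9 = -3.9 mOsm/kg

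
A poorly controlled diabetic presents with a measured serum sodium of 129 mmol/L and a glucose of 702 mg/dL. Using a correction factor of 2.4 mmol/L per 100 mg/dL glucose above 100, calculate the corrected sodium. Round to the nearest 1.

143 mmol/L

Corrected Na = measured Na + 2.4 · (glucose − 100)/100
= 129 + 2.4 · (702 − 100)/100
= 129 + 14.4
= 143.4 mmol/L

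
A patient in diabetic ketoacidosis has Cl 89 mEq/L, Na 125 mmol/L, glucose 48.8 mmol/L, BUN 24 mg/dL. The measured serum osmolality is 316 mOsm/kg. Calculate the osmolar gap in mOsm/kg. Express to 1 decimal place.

Calculated osmolality = 2·Na + glucose + BUN/2.8
= 2·125 + 48.8 + 24/2.8
= 250 + 48.80 + 8.57
= 307.37 mOsm/kg ≈ 307.4 mOsm/kg
Osmolar gap = measured − calculated = 316 − 307.4 = 8.6 mOsm/kg

8.6 mOsm/kg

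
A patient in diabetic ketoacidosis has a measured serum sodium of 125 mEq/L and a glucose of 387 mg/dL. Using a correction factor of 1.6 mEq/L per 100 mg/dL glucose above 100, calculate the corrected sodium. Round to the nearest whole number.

Corrected Na = measured Na + 1.6 · (glucose − 100)/100
= 125 + 1.6 · (387 − 100)/100
= 125 + 4.6
= 129.6 mEq/L

130 mEq/L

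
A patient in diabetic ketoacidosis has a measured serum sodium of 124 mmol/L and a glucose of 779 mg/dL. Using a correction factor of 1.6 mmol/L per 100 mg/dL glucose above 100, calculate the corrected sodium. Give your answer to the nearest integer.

135 mmol/L

Corrected Na = measured Na + 1.6 · (glucose − 100)/100
= 124 + 1.6 · (779 − 100)/100
= 124 + 10.9
= 134.9 mmol/L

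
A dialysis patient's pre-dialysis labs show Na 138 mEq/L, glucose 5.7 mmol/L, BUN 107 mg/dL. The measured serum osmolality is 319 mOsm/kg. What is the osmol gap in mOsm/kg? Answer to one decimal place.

-0.9 mOsm/kg

Calculated osmolality = 2·Na + glucose + BUN/2.8
= 2·138 + 5.7 + 107/2.8
= 276 + 5.70 + 38.21
= 319.91 mOsm/kg ≈ 319.9 mOsm/kg
Osmolar gap = measured − calculated = 319 − 319.9 = -0.9 mOsm/kg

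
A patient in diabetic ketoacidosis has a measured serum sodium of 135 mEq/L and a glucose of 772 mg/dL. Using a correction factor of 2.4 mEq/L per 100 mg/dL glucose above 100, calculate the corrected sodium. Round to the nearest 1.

151 mEq/L

Corrected Na = measured Na + 2.4 · (glucose − 100)/100
= 135 + 2.4 · (772 − 100)/100
= 135 + 16.1
= 151.1 mEq/L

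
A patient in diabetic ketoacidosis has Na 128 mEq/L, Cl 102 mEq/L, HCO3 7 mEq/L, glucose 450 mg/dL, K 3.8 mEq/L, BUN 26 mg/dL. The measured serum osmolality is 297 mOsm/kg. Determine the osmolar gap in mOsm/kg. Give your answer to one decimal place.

Calculated osmolality = 2·Na + glucose/18 + BUN/2.8
= 2·128 + 450/18 + 26/2.8
= 256 + 25 + 9.29
= 290.29 mOsm/kg ≈ 290.3 mOsm/kg
Osmolar gap = measured − calculated = 297 − 290.3 = 6.7 mOsm/kg

6.7 mOsm/kg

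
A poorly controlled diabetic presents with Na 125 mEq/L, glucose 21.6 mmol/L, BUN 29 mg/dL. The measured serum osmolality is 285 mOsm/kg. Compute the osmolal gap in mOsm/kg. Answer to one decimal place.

Calculated osmolality = 2·Na + glucose + BUN/2.8
= 2·125 + 21.6 + 29/2.8
= 250 + 21.60 + 10.36
= 281.96 mOsm/kg ≈ 282.0 mOsm/kg
Osmolar gap = measured − calculated = 285 − 282.0 = 3.0 mOsm/kg

3.0 mOsm/kg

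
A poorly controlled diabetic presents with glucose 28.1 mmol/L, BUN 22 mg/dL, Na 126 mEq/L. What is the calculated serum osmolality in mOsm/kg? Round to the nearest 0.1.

288.0 mOsm/kg

Calculated osmolality = 2·Na + glucose + BUN/2.8
= 2·126 + 28.1 + 22/2.8
= 252 + 28.10 + 7.86
= 287.96 mOsm/kg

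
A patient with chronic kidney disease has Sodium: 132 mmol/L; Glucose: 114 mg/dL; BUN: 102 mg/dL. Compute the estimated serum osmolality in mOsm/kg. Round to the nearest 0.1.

Calculated osmolality = 2·Na + glucose/18 + BUN/2.8
= 2·132 + 114/18 + 102/2.8
= 264 + 6.33 + 36.43
= 306.76 mOsm/kg

306.8 mOsm/kg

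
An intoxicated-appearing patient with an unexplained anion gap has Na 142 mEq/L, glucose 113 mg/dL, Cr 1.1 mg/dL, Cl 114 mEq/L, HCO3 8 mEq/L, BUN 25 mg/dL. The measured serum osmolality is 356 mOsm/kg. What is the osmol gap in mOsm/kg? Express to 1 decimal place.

56.8 mOsm/kg

Calculated osmolality = 2·Na + glucose/18 + BUN/2.8
= 2·142 + 113/18 + 25/2.8
= 284 + 6.28 + 8.93
= 299.21 mOsm/kg ≈ 299.2 mOsm/kg
Osmolar gap = measured − calculated = 356 − 299.2 = 56.8 mOsm/kg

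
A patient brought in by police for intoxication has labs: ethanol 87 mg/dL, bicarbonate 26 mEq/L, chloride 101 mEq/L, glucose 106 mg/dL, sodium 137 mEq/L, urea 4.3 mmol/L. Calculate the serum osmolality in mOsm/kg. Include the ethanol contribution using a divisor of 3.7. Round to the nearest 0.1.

307.7 mOsm/kg

Calculated osmolality = 2·Na + glucose/18 + urea + ethanol/3.7
= 2·137 + 106/18 + 4.3 + 87/3.7
= 274 + 5.89 + 4.30 + 23.51
= 307.7 mOsm/kg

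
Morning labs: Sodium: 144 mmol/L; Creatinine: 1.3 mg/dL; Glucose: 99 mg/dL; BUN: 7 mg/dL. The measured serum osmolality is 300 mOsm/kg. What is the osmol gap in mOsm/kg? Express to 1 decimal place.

Calculated osmolality = 2·Na + glucose/18 + BUN/2.8
= 2·144 + 99/18 + 7/2.8
= 288 + 5.50 + 2.50
= 296 mOsm/kg ≈ 296.0 mOsm/kg
Osmolar gap = measured − calculated = 300 − 296.0 = 4.0 mOsm/kg

4.0 mOsm/kg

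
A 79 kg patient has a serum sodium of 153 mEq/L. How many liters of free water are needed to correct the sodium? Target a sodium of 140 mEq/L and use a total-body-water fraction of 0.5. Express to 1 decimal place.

3.7 L

TBW = 0.5 · 79 = 39.5 L
Free water deficit = TBW · (Na/140 − 1)
= 39.5 · (153/140 − 1)
= 39.5 · 0.0929
= 3.67 L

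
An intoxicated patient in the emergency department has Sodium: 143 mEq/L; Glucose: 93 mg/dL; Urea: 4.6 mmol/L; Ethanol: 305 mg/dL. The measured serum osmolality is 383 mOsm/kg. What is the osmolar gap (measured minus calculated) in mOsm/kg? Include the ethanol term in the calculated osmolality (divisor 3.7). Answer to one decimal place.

Calculated osmolality = 2·Na + glucose/18 + urea + ethanol/3.7
= 2·143 + 93/18 + 4.6 + 305/3.7
= 286 + 5.17 + 4.60 + 82.43
= 378.2 mOsm/kg ≈ 378.2 mOsm/kg
Osmolar gap = measured − calculated = 383 − 378.2 = 4.8 mOsm/kg

4.8 mOsm/kg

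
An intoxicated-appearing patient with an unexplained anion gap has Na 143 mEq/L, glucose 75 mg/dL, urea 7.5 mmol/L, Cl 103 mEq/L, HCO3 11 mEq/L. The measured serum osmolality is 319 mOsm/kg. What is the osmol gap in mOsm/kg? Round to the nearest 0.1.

21.3 mOsm/kg

Calculated osmolality = 2·Na + glucose/18 + urea
= 2·143 + 75/18 + 7.5
= 286 + 4.17 + 7.50
= 297.67 mOsm/kg ≈ 297.7 mOsm/kg
Osmolar gap = measured − calculated = 319 − 297.7 = 21.3 mOsm/kg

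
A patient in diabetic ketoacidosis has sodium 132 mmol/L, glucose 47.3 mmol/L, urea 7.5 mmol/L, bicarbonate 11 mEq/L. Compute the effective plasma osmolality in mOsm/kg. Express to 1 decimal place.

311.3 mOsm/kg

Effective osmolality excludes urea (freely permeant across cell membranes):
2·Na + glucose
= 2·132 + 47.3
= 264 + 47.3
= 311.3 mOsm/kg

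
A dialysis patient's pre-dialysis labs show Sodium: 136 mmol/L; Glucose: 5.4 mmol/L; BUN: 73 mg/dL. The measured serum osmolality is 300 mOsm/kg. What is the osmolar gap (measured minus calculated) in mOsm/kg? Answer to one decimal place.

-3.5 mOsm/kg

Calculated osmolality = 2·Na + glucose + BUN/2.8
= 2·136 + 5.4 + 73/2.8
= 272 + 5.40 + 26.07
= 303.47 mOsm/kg ≈ 303.5 mOsm/kg
Osmolar gap = measured − calculated = 300 − 303.5 = -3.5 mOsm/kg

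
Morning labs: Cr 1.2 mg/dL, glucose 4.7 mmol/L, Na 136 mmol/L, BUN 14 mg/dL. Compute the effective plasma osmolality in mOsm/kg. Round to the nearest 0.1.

Effective osmolality excludes urea (freely permeant across cell membranes):
2·Na + glucose
= 2·136 + 4.7
= 272 + 4.7
= 276.7 mOsm/kg

276.7 mOsm/kg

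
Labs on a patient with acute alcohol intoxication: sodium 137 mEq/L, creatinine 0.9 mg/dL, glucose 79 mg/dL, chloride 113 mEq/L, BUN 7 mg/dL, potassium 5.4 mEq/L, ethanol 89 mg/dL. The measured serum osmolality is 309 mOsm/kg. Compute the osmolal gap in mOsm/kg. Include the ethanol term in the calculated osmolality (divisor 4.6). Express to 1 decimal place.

8.8 mOsm/kg

Calculated osmolality = 2·Na + glucose/18 + BUN/2.8 + ethanol/4.6
= 2·137 + 79/18 + 7/2.8 + 89/4.6
= 274 + 4.39 + 2.50 + 19.35
= 300.24 mOsm/kg ≈ 300.2 mOsm/kg
Osmolar gap = measured − calculated = 309 − 300.2 = 8.8 mOsm/kg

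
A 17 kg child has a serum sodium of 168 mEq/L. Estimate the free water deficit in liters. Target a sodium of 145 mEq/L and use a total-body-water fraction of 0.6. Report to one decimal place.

1.6 L

TBW = 0.6 · 17 = 10.2 L
Free water deficit = TBW · (Na/145 − 1)
= 10.2 · (168/145 − 1)
= 10.2 · 0.1586
= 1.62 L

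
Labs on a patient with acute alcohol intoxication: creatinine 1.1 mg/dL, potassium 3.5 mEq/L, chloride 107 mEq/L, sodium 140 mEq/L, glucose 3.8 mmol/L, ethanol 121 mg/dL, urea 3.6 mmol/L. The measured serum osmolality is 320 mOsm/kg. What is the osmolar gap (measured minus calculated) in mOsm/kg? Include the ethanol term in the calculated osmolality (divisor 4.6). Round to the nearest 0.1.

6.3 mOsm/kg

Calculated osmolality = 2·Na + glucose + urea + ethanol/4.6
= 2·140 + 3.8 + 3.6 + 121/4.6
= 280 + 3.80 + 3.60 + 26.30
= 313.7 mOsm/kg ≈ 313.7 mOsm/kg
Osmolar gap = measured − calculated = 320 − 313.7 = 6.3 mOsm/kg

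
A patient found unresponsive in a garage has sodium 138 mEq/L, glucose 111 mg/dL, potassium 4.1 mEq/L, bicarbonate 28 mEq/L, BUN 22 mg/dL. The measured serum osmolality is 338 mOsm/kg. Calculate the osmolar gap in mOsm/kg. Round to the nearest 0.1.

48.0 mOsm/kg

Calculated osmolality = 2·Na + glucose/18 + BUN/2.8
= 2·138 + 111/18 + 22/2.8
= 276 + 6.17 + 7.86
= 290.03 mOsm/kg ≈ 290.0 mOsm/kg
Osmolar gap = measured − calculated = 338 − 290.0 = 48.0 mOsm/kg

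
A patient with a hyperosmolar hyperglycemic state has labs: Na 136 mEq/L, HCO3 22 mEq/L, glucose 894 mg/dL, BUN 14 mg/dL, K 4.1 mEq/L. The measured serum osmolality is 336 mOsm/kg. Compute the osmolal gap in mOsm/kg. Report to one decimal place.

Calculated osmolality = 2·Na + glucose/18 + BUN/2.8
= 2·136 + 894/18 + 14/2.8
= 272 + 49.67 + 5
= 326.67 mOsm/kg ≈ 326.7 mOsm/kg
Osmolar gap = measured − calculated = 336 − 326.7 = 9.3 mOsm/kg

9.3 mOsm/kg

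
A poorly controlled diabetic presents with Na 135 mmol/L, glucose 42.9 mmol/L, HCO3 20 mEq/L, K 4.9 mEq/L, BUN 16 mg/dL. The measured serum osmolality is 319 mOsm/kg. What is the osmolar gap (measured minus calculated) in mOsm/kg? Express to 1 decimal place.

0.4 mOsm/kg

Calculated osmolality = 2·Na + glucose + BUN/2.8
= 2·135 + 42.9 + 16/2.8
= 270 + 42.90 + 5.71
= 318.61 mOsm/kg ≈ 318.6 mOsm/kg
Osmolar gap = measured − calculated = 319 − 318.6 = 0.4 mOsm/kg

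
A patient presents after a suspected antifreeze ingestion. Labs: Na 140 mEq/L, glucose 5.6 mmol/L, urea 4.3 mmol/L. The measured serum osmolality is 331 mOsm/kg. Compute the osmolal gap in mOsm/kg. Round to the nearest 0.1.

Calculated osmolality = 2·Na + glucose + urea
= 2·140 + 5.6 + 4.3
= 280 + 5.60 + 4.30
= 289.9 mOsm/kg ≈ 289.9 mOsm/kg
Osmolar gap = measured − calculated = 331 − 289.9 = 41.1 mOsm/kg

41.1 mOsm/kg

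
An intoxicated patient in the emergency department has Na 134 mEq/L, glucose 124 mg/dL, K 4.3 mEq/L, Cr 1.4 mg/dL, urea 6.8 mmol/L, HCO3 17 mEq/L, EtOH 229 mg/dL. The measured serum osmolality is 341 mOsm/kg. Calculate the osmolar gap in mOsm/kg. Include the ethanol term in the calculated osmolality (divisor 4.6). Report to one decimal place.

Calculated osmolality = 2·Na + glucose/18 + urea + ethanol/4.6
= 2·134 + 124/18 + 6.8 + 229/4.6
= 268 + 6.89 + 6.80 + 49.78
= 331.47 mOsm/kg ≈ 331.5 mOsm/kg
Osmolar gap = measured − calculated = 341 − 331.5 = 9.5 mOsm/kg

9.5 mOsm/kg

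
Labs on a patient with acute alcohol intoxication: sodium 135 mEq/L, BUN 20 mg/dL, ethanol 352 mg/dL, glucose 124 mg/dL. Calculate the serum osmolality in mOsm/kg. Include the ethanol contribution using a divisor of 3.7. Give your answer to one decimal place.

379.2 mOsm/kg

Calculated osmolality = 2·Na + glucose/18 + BUN/2.8 + ethanol/3.7
= 2·135 + 124/18 + 20/2.8 + 352/3.7
= 270 + 6.89 + 7.14 + 95.14
= 379.17 mOsm/kg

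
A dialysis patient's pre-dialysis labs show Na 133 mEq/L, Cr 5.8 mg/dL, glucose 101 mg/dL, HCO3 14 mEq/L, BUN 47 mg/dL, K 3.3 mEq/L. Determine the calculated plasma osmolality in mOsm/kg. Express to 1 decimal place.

Calculated osmolality = 2·Na + glucose/18 + BUN/2.8
= 2·133 + 101/18 + 47/2.8
= 266 + 5.61 + 16.79
= 288.4 mOsm/kg

288.4 mOsm/kg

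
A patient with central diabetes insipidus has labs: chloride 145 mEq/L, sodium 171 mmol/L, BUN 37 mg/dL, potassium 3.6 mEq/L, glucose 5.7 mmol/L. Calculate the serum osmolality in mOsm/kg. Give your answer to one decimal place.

Calculated osmolality = 2·Na + glucose + BUN/2.8
= 2·171 + 5.7 + 37/2.8
= 342 + 5.70 + 13.21
= 360.91 mOsm/kg

360.9 mOsm/kg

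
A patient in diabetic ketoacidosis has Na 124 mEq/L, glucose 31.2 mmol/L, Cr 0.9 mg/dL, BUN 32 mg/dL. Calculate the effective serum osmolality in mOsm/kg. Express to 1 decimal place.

279.2 mOsm/kg

Effective osmolality excludes urea (freely permeant across cell membranes):
2·Na + glucose
= 2·124 + 31.2
= 248 + 31.2
= 279.2 mOsm/kg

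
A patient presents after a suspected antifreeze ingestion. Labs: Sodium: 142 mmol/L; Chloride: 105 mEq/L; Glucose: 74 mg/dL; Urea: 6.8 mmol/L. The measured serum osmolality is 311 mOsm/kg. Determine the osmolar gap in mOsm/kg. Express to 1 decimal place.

16.1 mOsm/kg

Calculated osmolality = 2·Na + glucose/18 + urea
= 2·142 + 74/18 + 6.8
= 284 + 4.11 + 6.80
= 294.91 mOsm/kg ≈ 294.9 mOsm/kg
Osmolar gap = measured − calculated = 311 − 294.9 = 16.1 mOsm/kg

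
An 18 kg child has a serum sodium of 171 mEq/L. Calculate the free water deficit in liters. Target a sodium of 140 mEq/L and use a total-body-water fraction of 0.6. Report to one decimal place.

TBW = 0.6 · 18 = 10.8 L
Free water deficit = TBW · (Na/140 − 1)
= 10.8 · (171/140 − 1)
= 10.8 · 0.2214
= 2.39 L

2.4 L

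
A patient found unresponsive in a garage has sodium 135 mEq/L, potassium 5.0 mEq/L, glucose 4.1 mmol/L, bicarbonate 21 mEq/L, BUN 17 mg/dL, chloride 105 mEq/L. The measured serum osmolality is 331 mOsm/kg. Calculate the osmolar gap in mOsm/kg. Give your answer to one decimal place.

50.8 mOsm/kg

Calculated osmolality = 2·Na + glucose + BUN/2.8
= 2·135 + 4.1 + 17/2.8
= 270 + 4.10 + 6.07
= 280.17 mOsm/kg ≈ 280.2 mOsm/kg
Osmolar gap = measured − calculated = 331 − 280.2 = 50.8 mOsm/kg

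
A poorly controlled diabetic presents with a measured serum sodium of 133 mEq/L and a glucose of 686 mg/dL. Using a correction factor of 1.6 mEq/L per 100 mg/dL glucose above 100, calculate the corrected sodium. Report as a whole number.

142 mEq/L

Corrected Na = measured Na + 1.6 · (glucose − 100)/100
= 133 + 1.6 · (686 − 100)/100
= 133 + 9.4
= 142.4 mEq/L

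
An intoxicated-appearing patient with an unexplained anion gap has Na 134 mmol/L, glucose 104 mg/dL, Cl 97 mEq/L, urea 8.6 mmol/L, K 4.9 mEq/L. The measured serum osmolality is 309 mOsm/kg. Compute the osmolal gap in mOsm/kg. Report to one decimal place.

26.6 mOsm/kg

Calculated osmolality = 2·Na + glucose/18 + urea
= 2·134 + 104/18 + 8.6
= 268 + 5.78 + 8.60
= 282.38 mOsm/kg ≈ 282.4 mOsm/kg
Osmolar gap = measured − calculated = 309 − 282.4 = 26.6 mOsm/kg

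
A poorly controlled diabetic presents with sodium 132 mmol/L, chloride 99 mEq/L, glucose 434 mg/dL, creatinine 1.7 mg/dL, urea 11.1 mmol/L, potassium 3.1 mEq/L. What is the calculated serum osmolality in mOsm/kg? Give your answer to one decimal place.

Calculated osmolality = 2·Na + glucose/18 + urea
= 2·132 + 434/18 + 11.1
= 264 + 24.11 + 11.10
= 299.21 mOsm/kg

299.2 mOsm/kg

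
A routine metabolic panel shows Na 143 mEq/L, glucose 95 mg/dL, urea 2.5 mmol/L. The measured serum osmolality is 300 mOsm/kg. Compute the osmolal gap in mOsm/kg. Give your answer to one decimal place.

6.2 mOsm/kg

Calculated osmolality = 2·Na + glucose/18 + urea
= 2·143 + 95/18 + 2.5
= 286 + 5.28 + 2.50
= 293.78 mOsm/kg ≈ 293.8 mOsm/kg
Osmolar gap = measured − calculated = 300 − 293.8 = 6.2 mOsm/kg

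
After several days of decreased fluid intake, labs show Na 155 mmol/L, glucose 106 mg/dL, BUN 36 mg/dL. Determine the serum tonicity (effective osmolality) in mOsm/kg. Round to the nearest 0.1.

Effective osmolality excludes urea (freely permeant across cell membranes):
2·Na + glucose/18
= 2·155 + 106/18
= 310 + 5.89
= 315.89 mOsm/kg

315.9 mOsm/kg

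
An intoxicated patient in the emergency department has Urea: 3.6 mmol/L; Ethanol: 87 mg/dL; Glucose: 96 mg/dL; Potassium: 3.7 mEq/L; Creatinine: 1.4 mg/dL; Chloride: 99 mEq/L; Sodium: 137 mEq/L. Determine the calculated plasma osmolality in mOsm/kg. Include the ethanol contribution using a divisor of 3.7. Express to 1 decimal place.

306.4 mOsm/kg

Calculated osmolality = 2·Na + glucose/18 + urea + ethanol/3.7
= 2·137 + 96/18 + 3.6 + 87/3.7
= 274 + 5.33 + 3.60 + 23.51
= 306.44 mOsm/kg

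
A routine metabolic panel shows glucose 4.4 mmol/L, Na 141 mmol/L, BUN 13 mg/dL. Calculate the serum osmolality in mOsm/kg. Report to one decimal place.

291.0 mOsm/kg

Calculated osmolality = 2·Na + glucose + BUN/2.8
= 2·141 + 4.4 + 13/2.8
= 282 + 4.40 + 4.64
= 291.04 mOsm/kg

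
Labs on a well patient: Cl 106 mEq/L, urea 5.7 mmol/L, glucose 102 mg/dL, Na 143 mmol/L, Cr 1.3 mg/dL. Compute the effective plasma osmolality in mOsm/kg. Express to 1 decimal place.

Effective osmolality excludes urea (freely permeant across cell membranes):
2·Na + glucose/18
= 2·143 + 102/18
= 286 + 5.67
= 291.67 mOsm/kg

291.7 mOsm/kg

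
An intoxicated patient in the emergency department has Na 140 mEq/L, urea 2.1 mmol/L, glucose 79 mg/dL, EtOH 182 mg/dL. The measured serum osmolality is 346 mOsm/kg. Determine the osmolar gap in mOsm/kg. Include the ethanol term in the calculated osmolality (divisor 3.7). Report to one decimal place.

Calculated osmolality = 2·Na + glucose/18 + urea + ethanol/3.7
= 2·140 + 79/18 + 2.1 + 182/3.7
= 280 + 4.39 + 2.10 + 49.19
= 335.68 mOsm/kg ≈ 335.7 mOsm/kg
Osmolar gap = measured − calculated = 346 − 335.7 = 10.3 mOsm/kg

10.3 mOsm/kg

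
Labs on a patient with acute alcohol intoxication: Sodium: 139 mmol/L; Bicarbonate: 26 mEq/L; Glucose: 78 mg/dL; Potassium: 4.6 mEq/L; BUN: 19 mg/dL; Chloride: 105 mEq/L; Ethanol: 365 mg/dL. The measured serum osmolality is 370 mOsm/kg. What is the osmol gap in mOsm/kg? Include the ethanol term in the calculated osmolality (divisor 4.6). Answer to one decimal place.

Calculated osmolality = 2·Na + glucose/18 + BUN/2.8 + ethanol/4.6
= 2·139 + 78/18 + 19/2.8 + 365/4.6
= 278 + 4.33 + 6.79 + 79.35
= 368.47 mOsm/kg ≈ 368.5 mOsm/kg
Osmolar gap = measured − calculated = 370 − 368.5 = 1.5 mOsm/kg

1.5 mOsm/kg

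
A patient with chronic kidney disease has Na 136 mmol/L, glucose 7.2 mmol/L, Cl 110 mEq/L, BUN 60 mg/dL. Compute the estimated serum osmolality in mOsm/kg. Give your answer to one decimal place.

300.6 mOsm/kg

Calculated osmolality = 2·Na + glucose + BUN/2.8
= 2·136 + 7.2 + 60/2.8
= 272 + 7.20 + 21.43
= 300.63 mOsm/kg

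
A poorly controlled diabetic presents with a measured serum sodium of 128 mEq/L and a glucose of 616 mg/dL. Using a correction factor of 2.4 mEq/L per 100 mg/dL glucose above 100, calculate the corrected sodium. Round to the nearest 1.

Corrected Na = measured Na + 2.4 · (glucose − 100)/100
= 128 + 2.4 · (616 − 100)/100
= 128 + 12.4
= 140.4 mEq/L

140 mEq/L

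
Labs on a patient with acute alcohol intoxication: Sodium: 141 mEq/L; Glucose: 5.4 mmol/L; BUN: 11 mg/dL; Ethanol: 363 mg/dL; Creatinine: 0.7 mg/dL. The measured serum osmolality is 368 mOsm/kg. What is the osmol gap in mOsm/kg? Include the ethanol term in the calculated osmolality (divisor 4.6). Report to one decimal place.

-2.2 mOsm/kg

Calculated osmolality = 2·Na + glucose + BUN/2.8 + ethanol/4.6
= 2·141 + 5.4 + 11/2.8 + 363/4.6
= 282 + 5.40 + 3.93 + 78.91
= 370.24 mOsm/kg ≈ 370.2 mOsm/kg
Osmolar gap = measured − calculated = 368 − 370.2 = -2.2 mOsm/kg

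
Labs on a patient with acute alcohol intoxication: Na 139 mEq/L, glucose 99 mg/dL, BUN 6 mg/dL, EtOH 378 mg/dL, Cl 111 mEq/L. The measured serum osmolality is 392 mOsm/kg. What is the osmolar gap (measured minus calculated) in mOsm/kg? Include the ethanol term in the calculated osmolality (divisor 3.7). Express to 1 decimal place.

Calculated osmolality = 2·Na + glucose/18 + BUN/2.8 + ethanol/3.7
= 2·139 + 99/18 + 6/2.8 + 378/3.7
= 278 + 5.50 + 2.14 + 102.16
= 387.8 mOsm/kg ≈ 387.8 mOsm/kg
Osmolar gap = measured − calculated = 392 − 387.8 = 4.2 mOsm/kg

4.2 mOsm/kg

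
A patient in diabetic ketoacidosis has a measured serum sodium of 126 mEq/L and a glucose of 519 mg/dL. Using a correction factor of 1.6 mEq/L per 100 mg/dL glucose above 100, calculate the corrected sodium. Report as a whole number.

133 mEq/L

Corrected Na = measured Na + 1.6 · (glucose − 100)/100
= 126 + 1.6 · (519 − 100)/100
= 126 + 6.7
= 132.7 mEq/L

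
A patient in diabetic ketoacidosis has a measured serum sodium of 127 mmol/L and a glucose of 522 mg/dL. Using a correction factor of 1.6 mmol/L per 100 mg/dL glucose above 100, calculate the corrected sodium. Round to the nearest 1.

134 mmol/L

Corrected Na = measured Na + 1.6 · (glucose − 100)/100
= 127 + 1.6 · (522 − 100)/100
= 127 + 6.8
= 133.8 mmol/L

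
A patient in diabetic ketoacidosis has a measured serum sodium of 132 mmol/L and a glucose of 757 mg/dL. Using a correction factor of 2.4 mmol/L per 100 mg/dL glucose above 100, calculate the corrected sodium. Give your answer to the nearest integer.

148 mmol/L

Corrected Na = measured Na + 2.4 · (glucose − 100)/100
= 132 + 2.4 · (757 − 100)/100
= 132 + 15.8
= 147.8 mmol/L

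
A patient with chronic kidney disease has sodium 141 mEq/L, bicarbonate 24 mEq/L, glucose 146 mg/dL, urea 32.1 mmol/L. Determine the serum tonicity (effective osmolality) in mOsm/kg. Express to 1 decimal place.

290.1 mOsm/kg

Effective osmolality excludes urea (freely permeant across cell membranes):
2·Na + glucose/18
= 2·141 + 146/18
= 282 + 8.11
= 290.11 mOsm/kg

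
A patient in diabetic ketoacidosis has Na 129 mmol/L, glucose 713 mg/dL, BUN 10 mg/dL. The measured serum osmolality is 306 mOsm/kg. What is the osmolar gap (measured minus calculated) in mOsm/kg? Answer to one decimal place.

4.8 mOsm/kg

Calculated osmolality = 2·Na + glucose/18 + BUN/2.8
= 2·129 + 713/18 + 10/2.8
= 258 + 39.61 + 3.57
= 301.18 mOsm/kg ≈ 301.2 mOsm/kg
Osmolar gap = measured − calculated = 306 − 301.2 = 4.8 mOsm/kg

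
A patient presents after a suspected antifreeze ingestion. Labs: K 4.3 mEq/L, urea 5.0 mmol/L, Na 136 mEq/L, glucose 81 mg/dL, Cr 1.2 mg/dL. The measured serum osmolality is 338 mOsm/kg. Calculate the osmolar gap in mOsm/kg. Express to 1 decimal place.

Calculated osmolality = 2·Na + glucose/18 + urea
= 2·136 + 81/18 + 5
= 272 + 4.50 + 5
= 281.5 mOsm/kg ≈ 281.5 mOsm/kg
Osmolar gap = measured − calculated = 338 − 281.5 = 56.5 mOsm/kg

56.5 mOsm/kg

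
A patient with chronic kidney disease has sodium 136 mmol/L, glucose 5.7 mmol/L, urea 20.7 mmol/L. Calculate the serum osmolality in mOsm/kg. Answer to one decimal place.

Calculated osmolality = 2·Na + glucose + urea
= 2·136 + 5.7 + 20.7
= 272 + 5.70 + 20.70
= 298.4 mOsm/kg

298.4 mOsm/kg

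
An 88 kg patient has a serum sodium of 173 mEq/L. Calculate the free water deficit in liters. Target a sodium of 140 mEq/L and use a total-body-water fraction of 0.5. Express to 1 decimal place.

10.4 L

TBW = 0.5 · 88 = 44 L
Free water deficit = TBW · (Na/140 − 1)
= 44 · (173/140 − 1)
= 44 · 0.2357
= 10.37 L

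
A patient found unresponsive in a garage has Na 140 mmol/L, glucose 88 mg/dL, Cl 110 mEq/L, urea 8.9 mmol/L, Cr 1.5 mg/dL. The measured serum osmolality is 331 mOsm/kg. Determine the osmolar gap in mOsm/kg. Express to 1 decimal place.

37.2 mOsm/kg

Calculated osmolality = 2·Na + glucose/18 + urea
= 2·140 + 88/18 + 8.9
= 280 + 4.89 + 8.90
= 293.79 mOsm/kg ≈ 293.8 mOsm/kg
Osmolar gap = measured − calculated = 331 − 293.8 = 37.2 mOsm/kg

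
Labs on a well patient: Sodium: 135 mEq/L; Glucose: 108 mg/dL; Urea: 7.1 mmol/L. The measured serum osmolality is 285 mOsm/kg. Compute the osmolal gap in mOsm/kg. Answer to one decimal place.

Calculated osmolality = 2·Na + glucose/18 + urea
= 2·135 + 108/18 + 7.1
= 270 + 6 + 7.10
= 283.1 mOsm/kg ≈ 283.1 mOsm/kg
Osmolar gap = measured − calculated = 285 − 283.1 = 1.9 mOsm/kg

1.9 mOsm/kg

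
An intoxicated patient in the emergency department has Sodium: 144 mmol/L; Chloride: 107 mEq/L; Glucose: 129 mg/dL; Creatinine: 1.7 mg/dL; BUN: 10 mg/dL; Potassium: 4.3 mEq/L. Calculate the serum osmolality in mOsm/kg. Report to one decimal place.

Calculated osmolality = 2·Na + glucose/18 + BUN/2.8
= 2·144 + 129/18 + 10/2.8
= 288 + 7.17 + 3.57
= 298.74 mOsm/kg

298.7 mOsm/kg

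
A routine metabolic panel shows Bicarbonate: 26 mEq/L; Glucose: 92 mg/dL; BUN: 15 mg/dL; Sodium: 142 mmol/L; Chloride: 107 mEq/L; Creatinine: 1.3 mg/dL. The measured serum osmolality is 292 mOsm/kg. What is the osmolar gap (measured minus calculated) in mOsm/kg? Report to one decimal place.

Calculated osmolality = 2·Na + glucose/18 + BUN/2.8
= 2·142 + 92/18 + 15/2.8
= 284 + 5.11 + 5.36
= 294.47 mOsm/kg ≈ 294.5 mOsm/kg
Osmolar gap = measured − calculated = 292 − 294.5 = -2.5 mOsm/kg

-2.5 mOsm/kg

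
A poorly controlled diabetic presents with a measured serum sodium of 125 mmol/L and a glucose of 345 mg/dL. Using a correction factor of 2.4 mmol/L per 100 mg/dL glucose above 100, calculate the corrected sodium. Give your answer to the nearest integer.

Corrected Na = measured Na + 2.4 · (glucose − 100)/100
= 125 + 2.4 · (345 − 100)/100
= 125 + 5.9
= 130.9 mmol/L

131 mmol/L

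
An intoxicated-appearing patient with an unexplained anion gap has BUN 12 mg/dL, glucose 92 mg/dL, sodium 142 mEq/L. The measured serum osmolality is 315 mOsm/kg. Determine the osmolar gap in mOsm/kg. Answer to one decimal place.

21.6 mOsm/kg

Calculated osmolality = 2·Na + glucose/18 + BUN/2.8
= 2·142 + 92/18 + 12/2.8
= 284 + 5.11 + 4.29
= 293.4 mOsm/kg ≈ 293.4 mOsm/kg
Osmolar gap = measured − calculated = 315 − 293.4 = 21.6 mOsm/kg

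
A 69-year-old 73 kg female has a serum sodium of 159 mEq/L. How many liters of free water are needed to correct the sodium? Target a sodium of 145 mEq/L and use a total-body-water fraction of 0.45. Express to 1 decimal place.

3.2 L

TBW = 0.45 · 73 = 32.85 L
Free water deficit = TBW · (Na/145 − 1)
= 32.85 · (159/145 − 1)
= 32.85 · 0.0966
= 3.17 L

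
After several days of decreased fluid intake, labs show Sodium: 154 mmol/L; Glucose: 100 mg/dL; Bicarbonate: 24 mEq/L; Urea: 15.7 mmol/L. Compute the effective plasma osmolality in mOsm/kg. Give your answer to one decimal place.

313.6 mOsm/kg

Effective osmolality excludes urea (freely permeant across cell membranes):
2·Na + glucose/18
= 2·154 + 100/18
= 308 + 5.56
= 313.56 mOsm/kg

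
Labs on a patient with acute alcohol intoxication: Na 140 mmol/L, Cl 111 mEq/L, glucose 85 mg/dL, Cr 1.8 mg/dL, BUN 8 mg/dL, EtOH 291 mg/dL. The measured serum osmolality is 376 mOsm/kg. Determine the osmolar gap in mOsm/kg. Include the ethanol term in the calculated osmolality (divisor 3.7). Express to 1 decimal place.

Calculated osmolality = 2·Na + glucose/18 + BUN/2.8 + ethanol/3.7
= 2·140 + 85/18 + 8/2.8 + 291/3.7
= 280 + 4.72 + 2.86 + 78.65
= 366.23 mOsm/kg ≈ 366.2 mOsm/kg
Osmolar gap = measured − calculated = 376 − 366.2 = 9.8 mOsm/kg

9.8 mOsm/kg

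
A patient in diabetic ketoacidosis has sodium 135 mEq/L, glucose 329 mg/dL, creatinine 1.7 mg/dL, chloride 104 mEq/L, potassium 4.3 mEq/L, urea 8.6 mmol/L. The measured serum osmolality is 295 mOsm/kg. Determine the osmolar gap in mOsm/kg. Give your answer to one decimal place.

-1.9 mOsm/kg

Calculated osmolality = 2·Na + glucose/18 + urea
= 2·135 + 329/18 + 8.6
= 270 + 18.28 + 8.60
= 296.88 mOsm/kg ≈ 296.9 mOsm/kg
Osmolar gap = measured − calculated = 295 − 296.9 = -1.9 mOsm/kg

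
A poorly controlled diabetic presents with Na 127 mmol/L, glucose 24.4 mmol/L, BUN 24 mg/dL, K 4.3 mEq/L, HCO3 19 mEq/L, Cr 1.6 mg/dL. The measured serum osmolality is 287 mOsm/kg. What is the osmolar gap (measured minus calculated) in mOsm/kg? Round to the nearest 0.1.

0.0 mOsm/kg

Calculated osmolality = 2·Na + glucose + BUN/2.8
= 2·127 + 24.4 + 24/2.8
= 254 + 24.40 + 8.57
= 286.97 mOsm/kg ≈ 287.0 mOsm/kg
Osmolar gap = measured − calculated = 287 − 287.0 = 0.0 mOsm/kg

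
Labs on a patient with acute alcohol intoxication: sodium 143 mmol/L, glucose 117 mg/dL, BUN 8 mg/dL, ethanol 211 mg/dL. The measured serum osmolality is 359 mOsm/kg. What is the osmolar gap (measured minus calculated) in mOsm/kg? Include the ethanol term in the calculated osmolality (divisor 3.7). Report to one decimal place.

Calculated osmolality = 2·Na + glucose/18 + BUN/2.8 + ethanol/3.7
= 2·143 + 117/18 + 8/2.8 + 211/3.7
= 286 + 6.50 + 2.86 + 57.03
= 352.39 mOsm/kg ≈ 352.4 mOsm/kg
Osmolar gap = measured − calculated = 359 − 352.4 = 6.6 mOsm/kg

6.6 mOsm/kg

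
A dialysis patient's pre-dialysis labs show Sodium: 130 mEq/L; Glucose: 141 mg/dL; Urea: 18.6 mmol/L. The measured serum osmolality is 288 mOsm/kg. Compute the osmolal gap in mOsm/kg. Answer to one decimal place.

Calculated osmolality = 2·Na + glucose/18 + urea
= 2·130 + 141/18 + 18.6
= 260 + 7.83 + 18.60
= 286.43 mOsm/kg ≈ 286.4 mOsm/kg
Osmolar gap = measured − calculated = 288 − 286.4 = 1.6 mOsm/kg

1.6 mOsm/kg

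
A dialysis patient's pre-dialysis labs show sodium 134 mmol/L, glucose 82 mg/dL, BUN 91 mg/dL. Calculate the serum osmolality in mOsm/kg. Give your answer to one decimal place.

305.1 mOsm/kg

Calculated osmolality = 2·Na + glucose/18 + BUN/2.8
= 2·134 + 82/18 + 91/2.8
= 268 + 4.56 + 32.50
= 305.06 mOsm/kg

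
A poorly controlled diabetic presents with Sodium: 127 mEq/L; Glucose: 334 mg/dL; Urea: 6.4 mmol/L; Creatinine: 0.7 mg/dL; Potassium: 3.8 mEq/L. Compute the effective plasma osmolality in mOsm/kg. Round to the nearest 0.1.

272.6 mOsm/kg

Effective osmolality excludes urea (freely permeant across cell membranes):
2·Na + glucose/18
= 2·127 + 334/18
= 254 + 18.56
= 272.56 mOsm/kg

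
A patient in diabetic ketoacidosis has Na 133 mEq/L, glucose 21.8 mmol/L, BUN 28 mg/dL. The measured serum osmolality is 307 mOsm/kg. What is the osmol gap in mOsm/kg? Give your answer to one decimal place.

Calculated osmolality = 2·Na + glucose + BUN/2.8
= 2·133 + 21.8 + 28/2.8
= 266 + 21.80 + 10
= 297.8 mOsm/kg ≈ 297.8 mOsm/kg
Osmolar gap = measured − calculated = 307 − 297.8 = 9.2 mOsm/kg

9.2 mOsm/kg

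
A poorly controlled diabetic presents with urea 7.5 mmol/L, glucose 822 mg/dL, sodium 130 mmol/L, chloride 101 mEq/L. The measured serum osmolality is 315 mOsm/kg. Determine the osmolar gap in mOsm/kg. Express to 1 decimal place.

Calculated osmolality = 2·Na + glucose/18 + urea
= 2·130 + 822/18 + 7.5
= 260 + 45.67 + 7.50
= 313.17 mOsm/kg ≈ 313.2 mOsm/kg
Osmolar gap = measured − calculated = 315 − 313.2 = 1.8 mOsm/kg

1.8 mOsm/kg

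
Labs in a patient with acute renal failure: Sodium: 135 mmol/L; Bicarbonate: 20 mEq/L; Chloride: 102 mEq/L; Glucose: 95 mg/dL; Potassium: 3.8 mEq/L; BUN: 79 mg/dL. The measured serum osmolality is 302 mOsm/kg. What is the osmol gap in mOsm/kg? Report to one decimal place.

-1.5 mOsm/kg

Calculated osmolality = 2·Na + glucose/18 + BUN/2.8
= 2·135 + 95/18 + 79/2.8
= 270 + 5.28 + 28.21
= 303.49 mOsm/kg ≈ 303.5 mOsm/kg
Osmolar gap = measured − calculated = 302 − 303.5 = -1.5 mOsm/kg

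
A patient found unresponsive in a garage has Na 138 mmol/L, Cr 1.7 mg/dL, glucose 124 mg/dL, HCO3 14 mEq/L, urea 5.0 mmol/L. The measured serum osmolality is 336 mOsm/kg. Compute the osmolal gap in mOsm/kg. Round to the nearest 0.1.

Calculated osmolality = 2·Na + glucose/18 + urea
= 2·138 + 124/18 + 5
= 276 + 6.89 + 5
= 287.89 mOsm/kg ≈ 287.9 mOsm/kg
Osmolar gap = measured − calculated = 336 − 287.9 = 48.1 mOsm/kg

48.1 mOsm/kg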